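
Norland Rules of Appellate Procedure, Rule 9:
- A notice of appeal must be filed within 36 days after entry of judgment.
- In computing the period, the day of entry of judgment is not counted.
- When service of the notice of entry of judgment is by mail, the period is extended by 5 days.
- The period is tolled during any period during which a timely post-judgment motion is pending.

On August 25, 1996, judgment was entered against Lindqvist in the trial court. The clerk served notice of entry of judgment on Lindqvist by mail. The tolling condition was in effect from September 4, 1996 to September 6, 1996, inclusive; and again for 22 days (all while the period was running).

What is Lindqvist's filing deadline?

October 30, 1996

36 days after August 25, 1996 is September 30, 1996.
Service was by mail, adding 5 days: September 30, 1996 + 5 days = October 5, 1996.
From September 4, 1996 through September 6, 1996 inclusive is 3 days; tolling adds 3 days: October 5, 1996 + 3 days = October 8, 1996.
Tolling adds 22 days: October 8, 1996 + 22 days = October 30, 1996.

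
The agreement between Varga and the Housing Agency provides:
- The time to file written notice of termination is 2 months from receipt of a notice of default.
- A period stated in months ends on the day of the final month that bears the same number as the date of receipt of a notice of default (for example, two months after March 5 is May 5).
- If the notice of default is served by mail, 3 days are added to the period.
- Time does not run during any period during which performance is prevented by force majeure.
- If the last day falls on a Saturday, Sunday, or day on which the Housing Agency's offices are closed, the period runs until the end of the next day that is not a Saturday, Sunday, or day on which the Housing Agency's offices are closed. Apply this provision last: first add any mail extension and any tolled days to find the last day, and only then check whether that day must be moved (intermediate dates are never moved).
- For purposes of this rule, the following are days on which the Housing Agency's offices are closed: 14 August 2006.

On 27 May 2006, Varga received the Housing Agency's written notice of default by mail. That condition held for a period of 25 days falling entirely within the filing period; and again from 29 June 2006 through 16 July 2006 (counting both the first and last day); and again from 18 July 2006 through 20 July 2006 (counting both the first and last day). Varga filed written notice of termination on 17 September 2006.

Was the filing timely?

No

2 months after 27 May 2006 is July 27, 2006.
Service was by mail, adding 3 days: July 27, 2006 + 3 days = July 30, 2006.
Tolling adds 25 days: July 30, 2006 + 25 days = August 24, 2006.
From June 29, 2006 through July 16, 2006 inclusive is 18 days; tolling adds 18 days: August 24, 2006 + 18 days = September 11, 2006.
From July 18, 2006 through July 20, 2006 inclusive is 3 days; tolling adds 3 days: September 11, 2006 + 3 days = September 14, 2006.
September 14, 2006 is a Thursday and not a day on which the Housing Agency's offices are closed, so no extension applies.
The deadline is September 14, 2006; the filing on September 17, 2006 is after that date.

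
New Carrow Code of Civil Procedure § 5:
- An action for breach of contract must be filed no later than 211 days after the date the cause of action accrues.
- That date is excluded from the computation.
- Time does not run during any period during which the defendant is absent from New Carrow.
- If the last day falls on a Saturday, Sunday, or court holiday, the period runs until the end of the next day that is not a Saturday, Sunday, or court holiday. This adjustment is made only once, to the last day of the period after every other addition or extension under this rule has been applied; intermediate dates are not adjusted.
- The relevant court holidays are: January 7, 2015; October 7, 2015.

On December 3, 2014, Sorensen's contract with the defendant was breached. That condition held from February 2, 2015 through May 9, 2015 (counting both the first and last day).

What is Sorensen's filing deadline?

October 8, 2015

211 days after December 3, 2014 is July 2, 2015.
From February 2, 2015 through May 9, 2015 inclusive is 97 days; tolling adds 97 days: July 2, 2015 + 97 days = October 7, 2015.
October 7, 2015 is a listed holiday. The next qualifying day is October 8, 2015.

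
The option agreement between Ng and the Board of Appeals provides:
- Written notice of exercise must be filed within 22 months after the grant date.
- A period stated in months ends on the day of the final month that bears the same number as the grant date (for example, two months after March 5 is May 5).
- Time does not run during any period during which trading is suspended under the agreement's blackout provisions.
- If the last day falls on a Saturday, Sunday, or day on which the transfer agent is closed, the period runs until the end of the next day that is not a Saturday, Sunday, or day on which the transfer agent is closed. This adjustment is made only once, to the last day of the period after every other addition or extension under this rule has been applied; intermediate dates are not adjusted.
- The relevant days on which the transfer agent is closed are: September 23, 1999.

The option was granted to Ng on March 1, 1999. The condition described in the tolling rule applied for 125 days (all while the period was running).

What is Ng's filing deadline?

May 7, 2001

22 months after March 1, 1999 is January 1, 2001.
Tolling adds 125 days: January 1, 2001 + 125 days = May 6, 2001.
May 6, 2001 is Sunday. The next qualifying day is May 7, 2001.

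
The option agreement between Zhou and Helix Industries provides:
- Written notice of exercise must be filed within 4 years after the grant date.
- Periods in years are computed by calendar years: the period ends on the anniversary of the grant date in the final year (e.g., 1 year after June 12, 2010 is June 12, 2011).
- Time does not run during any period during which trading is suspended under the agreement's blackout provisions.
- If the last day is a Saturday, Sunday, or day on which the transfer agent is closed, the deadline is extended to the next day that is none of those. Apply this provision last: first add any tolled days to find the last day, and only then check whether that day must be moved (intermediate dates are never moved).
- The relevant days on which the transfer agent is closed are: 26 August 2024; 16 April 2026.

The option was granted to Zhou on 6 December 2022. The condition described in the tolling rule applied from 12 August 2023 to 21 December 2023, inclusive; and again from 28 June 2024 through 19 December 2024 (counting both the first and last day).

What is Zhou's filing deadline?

4 years after 6 December 2022 is December 6, 2026.
From August 12, 2023 through December 21, 2023 inclusive is 132 days; tolling adds 132 days: December 6, 2026 + 132 days = April 17, 2027.
From June 28, 2024 through December 19, 2024 inclusive is 175 days; tolling adds 175 days: April 17, 2027 + 175 days = October 9, 2027.
October 9, 2027 is Saturday; October 10, 2027 is Sunday. The next qualifying day is October 11, 2027.

October 11, 2027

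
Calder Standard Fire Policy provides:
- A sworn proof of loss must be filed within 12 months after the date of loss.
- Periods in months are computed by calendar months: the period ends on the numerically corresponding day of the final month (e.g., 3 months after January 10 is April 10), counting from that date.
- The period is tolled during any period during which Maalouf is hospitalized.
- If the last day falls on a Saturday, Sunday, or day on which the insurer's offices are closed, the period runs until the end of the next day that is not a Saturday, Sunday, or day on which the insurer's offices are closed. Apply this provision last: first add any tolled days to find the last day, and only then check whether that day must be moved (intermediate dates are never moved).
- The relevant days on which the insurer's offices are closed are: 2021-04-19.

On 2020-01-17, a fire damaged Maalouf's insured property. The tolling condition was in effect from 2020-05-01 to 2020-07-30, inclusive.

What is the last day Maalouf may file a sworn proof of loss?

April 20, 2021

12 months after 2020-01-17 is January 17, 2021.
From May 1, 2020 through July 30, 2020 inclusive is 91 days; tolling adds 91 days: January 17, 2021 + 91 days = April 18, 2021.
April 18, 2021 is Sunday; April 19, 2021 is a listed holiday. The next qualifying day is April 20, 2021.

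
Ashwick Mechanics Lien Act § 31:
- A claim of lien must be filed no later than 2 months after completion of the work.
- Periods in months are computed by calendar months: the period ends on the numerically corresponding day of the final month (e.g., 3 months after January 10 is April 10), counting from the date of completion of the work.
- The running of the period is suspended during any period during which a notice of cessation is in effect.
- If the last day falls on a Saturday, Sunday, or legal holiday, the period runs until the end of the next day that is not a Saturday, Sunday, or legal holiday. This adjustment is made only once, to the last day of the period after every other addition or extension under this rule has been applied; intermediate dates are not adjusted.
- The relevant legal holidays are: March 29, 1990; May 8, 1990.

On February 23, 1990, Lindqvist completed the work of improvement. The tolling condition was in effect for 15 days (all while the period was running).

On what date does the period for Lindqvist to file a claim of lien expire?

2 months after February 23, 1990 is April 23, 1990.
Tolling adds 15 days: April 23, 1990 + 15 days = May 8, 1990.
May 8, 1990 is a listed holiday. The next qualifying day is May 9, 1990.

May 9, 1990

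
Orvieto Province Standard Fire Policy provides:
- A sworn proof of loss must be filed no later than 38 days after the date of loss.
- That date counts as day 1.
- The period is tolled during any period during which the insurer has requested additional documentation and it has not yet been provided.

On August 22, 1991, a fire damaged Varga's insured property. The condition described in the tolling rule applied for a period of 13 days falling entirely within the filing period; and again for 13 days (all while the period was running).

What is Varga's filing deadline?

October 24, 1991

Counting August 22, 1991 as day 1, day 38 is September 28, 1991.
Tolling adds 13 days: September 28, 1991 + 13 days = October 11, 1991.
Tolling adds 13 days: October 11, 1991 + 13 days = October 24, 1991.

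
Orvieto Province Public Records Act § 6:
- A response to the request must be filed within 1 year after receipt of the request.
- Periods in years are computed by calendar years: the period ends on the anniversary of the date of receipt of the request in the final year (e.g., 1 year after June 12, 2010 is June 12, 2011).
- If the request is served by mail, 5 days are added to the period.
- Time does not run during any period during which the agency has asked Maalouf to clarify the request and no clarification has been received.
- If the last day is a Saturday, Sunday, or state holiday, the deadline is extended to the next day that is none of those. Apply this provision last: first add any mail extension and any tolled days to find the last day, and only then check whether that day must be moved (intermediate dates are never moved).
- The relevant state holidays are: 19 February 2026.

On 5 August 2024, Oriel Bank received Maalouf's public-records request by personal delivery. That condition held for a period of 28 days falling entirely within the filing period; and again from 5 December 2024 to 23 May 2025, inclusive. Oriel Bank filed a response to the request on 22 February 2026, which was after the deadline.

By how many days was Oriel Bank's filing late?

1 year after 5 August 2024 is August 5, 2025.
Service was not by mail, so no mail extension applies.
Tolling adds 28 days: August 5, 2025 + 28 days = September 2, 2025.
From December 5, 2024 through May 23, 2025 inclusive is 170 days; tolling adds 170 days: September 2, 2025 + 170 days = February 19, 2026.
February 19, 2026 is a listed holiday. The next qualifying day is February 20, 2026.
The deadline is February 20, 2026; from February 20, 2026 to February 22, 2026 is 2 days.

2 days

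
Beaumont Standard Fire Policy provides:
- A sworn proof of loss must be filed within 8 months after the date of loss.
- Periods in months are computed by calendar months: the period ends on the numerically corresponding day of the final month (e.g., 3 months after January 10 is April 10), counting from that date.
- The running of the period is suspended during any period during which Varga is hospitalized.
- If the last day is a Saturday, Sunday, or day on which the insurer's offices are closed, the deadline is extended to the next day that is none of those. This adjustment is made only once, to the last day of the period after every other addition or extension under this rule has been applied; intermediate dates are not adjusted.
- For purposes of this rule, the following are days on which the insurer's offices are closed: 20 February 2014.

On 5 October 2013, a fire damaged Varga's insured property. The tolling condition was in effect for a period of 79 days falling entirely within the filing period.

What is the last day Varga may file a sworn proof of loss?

August 25, 2014

8 months after 5 October 2013 is June 5, 2014.
Tolling adds 79 days: June 5, 2014 + 79 days = August 23, 2014.
August 23, 2014 is Saturday; August 24, 2014 is Sunday. The next qualifying day is August 25, 2014.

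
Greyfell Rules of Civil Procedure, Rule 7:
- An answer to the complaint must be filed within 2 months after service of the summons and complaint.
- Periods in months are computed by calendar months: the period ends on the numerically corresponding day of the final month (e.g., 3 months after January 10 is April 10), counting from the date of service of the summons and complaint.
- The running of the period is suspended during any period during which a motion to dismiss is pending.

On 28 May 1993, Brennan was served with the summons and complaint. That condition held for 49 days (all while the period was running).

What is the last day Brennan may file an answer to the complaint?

2 months after 28 May 1993 is July 28, 1993.
Tolling adds 49 days: July 28, 1993 + 49 days = September 15, 1993.

September 15, 1993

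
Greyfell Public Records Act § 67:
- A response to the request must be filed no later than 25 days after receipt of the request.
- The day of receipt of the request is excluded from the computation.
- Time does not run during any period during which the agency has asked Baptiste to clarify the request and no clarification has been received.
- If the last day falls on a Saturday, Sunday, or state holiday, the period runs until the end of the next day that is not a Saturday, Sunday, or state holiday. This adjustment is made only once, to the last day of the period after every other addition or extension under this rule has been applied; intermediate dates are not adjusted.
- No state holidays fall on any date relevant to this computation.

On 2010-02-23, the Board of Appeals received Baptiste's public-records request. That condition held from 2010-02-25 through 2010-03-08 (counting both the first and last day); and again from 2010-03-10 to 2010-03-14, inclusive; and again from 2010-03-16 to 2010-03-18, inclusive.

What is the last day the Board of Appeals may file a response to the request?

April 9, 2010

25 days after 2010-02-23 is March 20, 2010.
From February 25, 2010 through March 8, 2010 inclusive is 12 days; tolling adds 12 days: March 20, 2010 + 12 days = April 1, 2010.
From March 10, 2010 through March 14, 2010 inclusive is 5 days; tolling adds 5 days: April 1, 2010 + 5 days = April 6, 2010.
From March 16, 2010 through March 18, 2010 inclusive is 3 days; tolling adds 3 days: April 6, 2010 + 3 days = April 9, 2010.
April 9, 2010 is a Friday and not a state holiday, so no extension applies.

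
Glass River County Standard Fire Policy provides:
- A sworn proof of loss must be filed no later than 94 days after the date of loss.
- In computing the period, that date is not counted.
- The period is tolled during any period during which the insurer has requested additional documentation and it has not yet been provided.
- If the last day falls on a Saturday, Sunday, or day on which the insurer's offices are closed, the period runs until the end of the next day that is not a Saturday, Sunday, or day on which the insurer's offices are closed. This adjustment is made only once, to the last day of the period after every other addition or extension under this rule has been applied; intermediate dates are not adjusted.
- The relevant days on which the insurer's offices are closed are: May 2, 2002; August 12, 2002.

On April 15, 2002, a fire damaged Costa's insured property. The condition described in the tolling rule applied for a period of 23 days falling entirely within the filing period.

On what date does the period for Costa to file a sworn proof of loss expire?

August 13, 2002

94 days after April 15, 2002 is July 18, 2002.
Tolling adds 23 days: July 18, 2002 + 23 days = August 10, 2002.
August 10, 2002 is Saturday; August 11, 2002 is Sunday; August 12, 2002 is a listed holiday. The next qualifying day is August 13, 2002.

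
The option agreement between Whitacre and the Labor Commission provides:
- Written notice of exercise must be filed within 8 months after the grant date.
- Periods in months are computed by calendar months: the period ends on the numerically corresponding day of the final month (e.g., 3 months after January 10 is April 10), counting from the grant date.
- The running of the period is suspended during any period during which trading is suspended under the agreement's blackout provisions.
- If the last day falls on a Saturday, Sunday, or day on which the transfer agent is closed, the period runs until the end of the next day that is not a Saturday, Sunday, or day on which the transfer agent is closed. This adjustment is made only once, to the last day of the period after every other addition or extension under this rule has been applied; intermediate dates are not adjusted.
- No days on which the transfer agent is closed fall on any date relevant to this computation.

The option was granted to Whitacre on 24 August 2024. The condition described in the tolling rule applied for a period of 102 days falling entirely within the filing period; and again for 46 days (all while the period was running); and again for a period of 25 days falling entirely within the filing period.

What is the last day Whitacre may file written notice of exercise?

8 months after 24 August 2024 is April 24, 2025.
Tolling adds 102 days: April 24, 2025 + 102 days = August 4, 2025.
Tolling adds 46 days: August 4, 2025 + 46 days = September 19, 2025.
Tolling adds 25 days: September 19, 2025 + 25 days = October 14, 2025.
October 14, 2025 is a Tuesday and not a day on which the transfer agent is closed, so no extension applies.

October 14, 2025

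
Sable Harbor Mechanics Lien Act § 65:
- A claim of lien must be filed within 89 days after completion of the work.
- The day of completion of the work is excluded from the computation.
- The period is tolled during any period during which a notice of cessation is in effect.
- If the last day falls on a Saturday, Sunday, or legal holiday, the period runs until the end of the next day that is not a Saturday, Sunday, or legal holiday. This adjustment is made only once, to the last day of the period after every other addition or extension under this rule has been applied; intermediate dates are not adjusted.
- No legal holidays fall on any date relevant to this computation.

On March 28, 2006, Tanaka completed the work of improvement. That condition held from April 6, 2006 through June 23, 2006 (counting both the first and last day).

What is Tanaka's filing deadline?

89 days after March 28, 2006 is June 25, 2006.
From April 6, 2006 through June 23, 2006 inclusive is 79 days; tolling adds 79 days: June 25, 2006 + 79 days = September 12, 2006.
September 12, 2006 is a Tuesday and not a legal holiday, so no extension applies.

September 12, 2006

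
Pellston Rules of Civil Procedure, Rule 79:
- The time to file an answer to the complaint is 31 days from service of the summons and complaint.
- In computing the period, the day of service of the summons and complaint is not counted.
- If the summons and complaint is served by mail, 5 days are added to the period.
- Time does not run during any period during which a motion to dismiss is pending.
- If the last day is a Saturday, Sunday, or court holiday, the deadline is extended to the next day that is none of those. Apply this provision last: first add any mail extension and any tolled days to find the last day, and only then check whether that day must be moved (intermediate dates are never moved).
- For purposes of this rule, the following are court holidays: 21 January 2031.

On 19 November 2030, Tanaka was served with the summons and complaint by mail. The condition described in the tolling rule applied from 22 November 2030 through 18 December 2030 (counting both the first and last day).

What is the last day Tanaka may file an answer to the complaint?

31 days after 19 November 2030 is December 20, 2030.
Service was by mail, adding 5 days: December 20, 2030 + 5 days = December 25, 2030.
From November 22, 2030 through December 18, 2030 inclusive is 27 days; tolling adds 27 days: December 25, 2030 + 27 days = January 21, 2031.
January 21, 2031 is a listed holiday. The next qualifying day is January 22, 2031.

January 22, 2031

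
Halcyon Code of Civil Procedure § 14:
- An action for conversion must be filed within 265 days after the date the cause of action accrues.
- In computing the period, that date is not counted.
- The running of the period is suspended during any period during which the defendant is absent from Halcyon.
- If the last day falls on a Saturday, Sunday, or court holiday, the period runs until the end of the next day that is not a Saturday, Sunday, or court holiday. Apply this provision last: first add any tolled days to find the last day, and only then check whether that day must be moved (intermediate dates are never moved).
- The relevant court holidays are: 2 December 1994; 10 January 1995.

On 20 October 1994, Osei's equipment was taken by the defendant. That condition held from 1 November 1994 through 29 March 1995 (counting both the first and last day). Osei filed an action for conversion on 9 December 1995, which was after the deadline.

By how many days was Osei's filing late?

265 days after 20 October 1994 is July 12, 1995.
From November 1, 1994 through March 29, 1995 inclusive is 149 days; tolling adds 149 days: July 12, 1995 + 149 days = December 8, 1995.
December 8, 1995 is a Friday and not a court holiday, so no extension applies.
The deadline is December 8, 1995; from December 8, 1995 to December 9, 1995 is 1 days.

1 day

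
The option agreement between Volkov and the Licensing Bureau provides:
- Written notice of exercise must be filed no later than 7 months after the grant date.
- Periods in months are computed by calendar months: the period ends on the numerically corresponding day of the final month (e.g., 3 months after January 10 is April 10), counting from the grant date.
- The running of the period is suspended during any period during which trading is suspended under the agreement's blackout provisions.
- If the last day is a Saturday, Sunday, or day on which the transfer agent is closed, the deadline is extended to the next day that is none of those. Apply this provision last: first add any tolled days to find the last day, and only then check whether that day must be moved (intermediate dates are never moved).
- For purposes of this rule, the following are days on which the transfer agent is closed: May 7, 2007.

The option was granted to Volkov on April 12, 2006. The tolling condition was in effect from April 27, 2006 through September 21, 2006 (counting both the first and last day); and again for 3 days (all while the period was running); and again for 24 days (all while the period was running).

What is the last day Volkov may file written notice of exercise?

May 8, 2007

7 months after April 12, 2006 is November 12, 2006.
From April 27, 2006 through September 21, 2006 inclusive is 148 days; tolling adds 148 days: November 12, 2006 + 148 days = April 9, 2007.
Tolling adds 3 days: April 9, 2007 + 3 days = April 12, 2007.
Tolling adds 24 days: April 12, 2007 + 24 days = May 6, 2007.
May 6, 2007 is Sunday; May 7, 2007 is a listed holiday. The next qualifying day is May 8, 2007.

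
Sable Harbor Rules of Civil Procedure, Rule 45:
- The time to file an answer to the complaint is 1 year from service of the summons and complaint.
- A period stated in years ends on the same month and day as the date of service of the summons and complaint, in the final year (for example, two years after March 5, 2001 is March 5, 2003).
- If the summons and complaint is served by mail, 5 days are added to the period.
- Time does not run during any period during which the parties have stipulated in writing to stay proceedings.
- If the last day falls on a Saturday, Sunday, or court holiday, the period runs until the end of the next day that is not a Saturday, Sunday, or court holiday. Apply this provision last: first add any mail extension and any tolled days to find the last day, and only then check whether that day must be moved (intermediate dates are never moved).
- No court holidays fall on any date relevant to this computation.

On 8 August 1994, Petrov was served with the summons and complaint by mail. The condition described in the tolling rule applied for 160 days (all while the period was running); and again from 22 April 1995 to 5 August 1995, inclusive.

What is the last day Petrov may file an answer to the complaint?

1 year after 8 August 1994 is August 8, 1995.
Service was by mail, adding 5 days: August 8, 1995 + 5 days = August 13, 1995.
Tolling adds 160 days: August 13, 1995 + 160 days = January 20, 1996.
From April 22, 1995 through August 5, 1995 inclusive is 106 days; tolling adds 106 days: January 20, 1996 + 106 days = May 5, 1996.
May 5, 1996 is Sunday. The next qualifying day is May 6, 1996.

May 6, 1996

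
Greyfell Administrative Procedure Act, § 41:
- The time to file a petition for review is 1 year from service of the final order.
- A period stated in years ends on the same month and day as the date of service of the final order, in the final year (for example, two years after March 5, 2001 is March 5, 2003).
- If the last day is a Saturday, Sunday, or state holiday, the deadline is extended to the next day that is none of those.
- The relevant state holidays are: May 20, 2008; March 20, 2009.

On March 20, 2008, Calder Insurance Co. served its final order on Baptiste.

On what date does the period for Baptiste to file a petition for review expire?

March 23, 2009

1 year after March 20, 2008 is March 20, 2009.
March 20, 2009 is a listed holiday; March 21, 2009 is Saturday; March 22, 2009 is Sunday. The next qualifying day is March 23, 2009.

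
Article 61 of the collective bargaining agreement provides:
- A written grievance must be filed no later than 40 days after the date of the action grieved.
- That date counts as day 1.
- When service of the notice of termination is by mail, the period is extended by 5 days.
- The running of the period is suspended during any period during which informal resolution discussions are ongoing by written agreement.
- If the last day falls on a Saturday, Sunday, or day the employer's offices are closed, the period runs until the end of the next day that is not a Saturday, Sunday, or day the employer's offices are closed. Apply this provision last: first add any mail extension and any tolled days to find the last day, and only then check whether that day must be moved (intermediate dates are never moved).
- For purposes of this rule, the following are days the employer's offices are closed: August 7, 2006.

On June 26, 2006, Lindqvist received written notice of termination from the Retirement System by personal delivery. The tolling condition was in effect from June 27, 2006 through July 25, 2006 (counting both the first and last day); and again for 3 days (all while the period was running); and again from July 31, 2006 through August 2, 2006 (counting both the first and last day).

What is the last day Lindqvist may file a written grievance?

September 8, 2006

Counting June 26, 2006 as day 1, day 40 is August 4, 2006.
Service was not by mail, so no mail extension applies.
From June 27, 2006 through July 25, 2006 inclusive is 29 days; tolling adds 29 days: August 4, 2006 + 29 days = September 2, 2006.
Tolling adds 3 days: September 2, 2006 + 3 days = September 5, 2006.
From July 31, 2006 through August 2, 2006 inclusive is 3 days; tolling adds 3 days: September 5, 2006 + 3 days = September 8, 2006.
September 8, 2006 is a Friday and not a day the employer's offices are closed, so no extension applies.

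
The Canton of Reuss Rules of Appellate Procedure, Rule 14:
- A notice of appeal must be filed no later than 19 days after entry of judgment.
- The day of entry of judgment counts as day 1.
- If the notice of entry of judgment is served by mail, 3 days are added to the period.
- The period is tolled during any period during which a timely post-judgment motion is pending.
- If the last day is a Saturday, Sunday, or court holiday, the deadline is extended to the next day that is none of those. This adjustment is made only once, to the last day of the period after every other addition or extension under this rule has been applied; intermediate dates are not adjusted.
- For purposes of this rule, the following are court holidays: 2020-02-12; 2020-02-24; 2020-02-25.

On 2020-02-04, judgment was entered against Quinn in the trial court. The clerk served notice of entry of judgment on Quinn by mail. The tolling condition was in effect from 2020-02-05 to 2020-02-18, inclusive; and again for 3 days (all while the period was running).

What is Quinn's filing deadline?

Counting 2020-02-04 as day 1, day 19 is February 22, 2020.
Service was by mail, adding 3 days: February 22, 2020 + 3 days = February 25, 2020.
From February 5, 2020 through February 18, 2020 inclusive is 14 days; tolling adds 14 days: February 25, 2020 + 14 days = March 10, 2020.
Tolling adds 3 days: March 10, 2020 + 3 days = March 13, 2020.
March 13, 2020 is a Friday and not a court holiday, so no extension applies.

March 13, 2020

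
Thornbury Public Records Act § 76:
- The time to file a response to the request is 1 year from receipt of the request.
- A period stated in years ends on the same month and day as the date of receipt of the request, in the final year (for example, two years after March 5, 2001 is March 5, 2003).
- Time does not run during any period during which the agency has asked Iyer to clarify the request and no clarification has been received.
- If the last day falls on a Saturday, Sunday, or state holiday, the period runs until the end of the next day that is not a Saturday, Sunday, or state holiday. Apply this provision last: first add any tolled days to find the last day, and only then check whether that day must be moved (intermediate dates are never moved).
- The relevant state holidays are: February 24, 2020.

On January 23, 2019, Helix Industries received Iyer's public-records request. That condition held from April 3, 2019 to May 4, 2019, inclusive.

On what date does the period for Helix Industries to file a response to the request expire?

1 year after January 23, 2019 is January 23, 2020.
From April 3, 2019 through May 4, 2019 inclusive is 32 days; tolling adds 32 days: January 23, 2020 + 32 days = February 24, 2020.
February 24, 2020 is a listed holiday. The next qualifying day is February 25, 2020.

February 25, 2020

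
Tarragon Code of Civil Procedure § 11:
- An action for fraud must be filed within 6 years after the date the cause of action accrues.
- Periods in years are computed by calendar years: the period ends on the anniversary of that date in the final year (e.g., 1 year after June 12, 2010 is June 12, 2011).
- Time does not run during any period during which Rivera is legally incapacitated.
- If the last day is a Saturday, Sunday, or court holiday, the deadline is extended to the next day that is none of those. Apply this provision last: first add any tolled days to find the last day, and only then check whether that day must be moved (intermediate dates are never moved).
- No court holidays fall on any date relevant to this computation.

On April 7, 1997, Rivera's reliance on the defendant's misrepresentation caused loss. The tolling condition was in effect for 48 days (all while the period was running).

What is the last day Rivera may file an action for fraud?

6 years after April 7, 1997 is April 7, 2003.
Tolling adds 48 days: April 7, 2003 + 48 days = May 25, 2003.
May 25, 2003 is Sunday. The next qualifying day is May 26, 2003.

May 26, 2003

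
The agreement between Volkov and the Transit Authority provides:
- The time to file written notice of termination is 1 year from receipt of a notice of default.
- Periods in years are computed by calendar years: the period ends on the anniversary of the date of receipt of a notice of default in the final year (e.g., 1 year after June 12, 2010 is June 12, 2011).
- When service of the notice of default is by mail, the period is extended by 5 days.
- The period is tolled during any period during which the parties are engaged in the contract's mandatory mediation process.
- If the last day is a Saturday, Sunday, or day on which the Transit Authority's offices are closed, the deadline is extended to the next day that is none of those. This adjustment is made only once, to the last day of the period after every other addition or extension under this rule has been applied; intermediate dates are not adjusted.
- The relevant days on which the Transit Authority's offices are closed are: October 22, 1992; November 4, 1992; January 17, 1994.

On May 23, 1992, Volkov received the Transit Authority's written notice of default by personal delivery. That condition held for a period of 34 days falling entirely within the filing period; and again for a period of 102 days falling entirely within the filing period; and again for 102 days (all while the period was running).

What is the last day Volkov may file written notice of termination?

January 18, 1994

1 year after May 23, 1992 is May 23, 1993.
Service was not by mail, so no mail extension applies.
Tolling adds 34 days: May 23, 1993 + 34 days = June 26, 1993.
Tolling adds 102 days: June 26, 1993 + 102 days = October 6, 1993.
Tolling adds 102 days: October 6, 1993 + 102 days = January 16, 1994.
January 16, 1994 is Sunday; January 17, 1994 is a listed holiday. The next qualifying day is January 18, 1994.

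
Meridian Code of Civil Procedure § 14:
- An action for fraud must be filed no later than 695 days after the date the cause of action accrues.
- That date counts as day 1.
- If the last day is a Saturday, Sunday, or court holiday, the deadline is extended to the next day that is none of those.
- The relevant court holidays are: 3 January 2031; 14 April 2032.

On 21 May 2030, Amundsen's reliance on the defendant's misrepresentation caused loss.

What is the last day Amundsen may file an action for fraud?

Counting 21 May 2030 as day 1, day 695 is April 14, 2032.
April 14, 2032 is a listed holiday. The next qualifying day is April 15, 2032.

April 15, 2032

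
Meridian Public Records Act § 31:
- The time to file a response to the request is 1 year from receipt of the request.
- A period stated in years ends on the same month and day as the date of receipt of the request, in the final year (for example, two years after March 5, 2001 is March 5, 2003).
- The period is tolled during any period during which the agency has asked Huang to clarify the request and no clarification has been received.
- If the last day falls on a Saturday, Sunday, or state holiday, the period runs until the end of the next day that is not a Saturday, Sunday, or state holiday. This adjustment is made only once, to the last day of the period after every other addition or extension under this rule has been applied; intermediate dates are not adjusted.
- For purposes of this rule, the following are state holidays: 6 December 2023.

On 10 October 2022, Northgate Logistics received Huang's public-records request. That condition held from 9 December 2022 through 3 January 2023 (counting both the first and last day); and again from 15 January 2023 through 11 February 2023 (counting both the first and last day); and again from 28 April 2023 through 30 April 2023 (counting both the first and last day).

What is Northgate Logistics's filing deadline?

December 7, 2023

1 year after 10 October 2022 is October 10, 2023.
From December 9, 2022 through January 3, 2023 inclusive is 26 days; tolling adds 26 days: October 10, 2023 + 26 days = November 5, 2023.
From January 15, 2023 through February 11, 2023 inclusive is 28 days; tolling adds 28 days: November 5, 2023 + 28 days = December 3, 2023.
From April 28, 2023 through April 30, 2023 inclusive is 3 days; tolling adds 3 days: December 3, 2023 + 3 days = December 6, 2023.
December 6, 2023 is a listed holiday. The next qualifying day is December 7, 2023.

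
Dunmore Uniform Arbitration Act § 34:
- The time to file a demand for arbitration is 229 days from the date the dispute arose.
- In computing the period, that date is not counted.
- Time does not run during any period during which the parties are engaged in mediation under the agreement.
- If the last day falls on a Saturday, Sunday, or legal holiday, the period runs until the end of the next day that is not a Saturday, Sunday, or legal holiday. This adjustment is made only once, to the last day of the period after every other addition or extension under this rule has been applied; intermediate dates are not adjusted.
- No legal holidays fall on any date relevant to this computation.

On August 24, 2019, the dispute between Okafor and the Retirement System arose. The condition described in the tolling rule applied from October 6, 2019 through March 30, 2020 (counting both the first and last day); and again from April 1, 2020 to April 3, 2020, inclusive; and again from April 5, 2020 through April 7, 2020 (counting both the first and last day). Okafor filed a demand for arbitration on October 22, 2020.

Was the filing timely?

No

229 days after August 24, 2019 is April 9, 2020.
From October 6, 2019 through March 30, 2020 inclusive is 177 days; tolling adds 177 days: April 9, 2020 + 177 days = October 3, 2020.
From April 1, 2020 through April 3, 2020 inclusive is 3 days; tolling adds 3 days: October 3, 2020 + 3 days = October 6, 2020.
From April 5, 2020 through April 7, 2020 inclusive is 3 days; tolling adds 3 days: October 6, 2020 + 3 days = October 9, 2020.
October 9, 2020 is a Friday and not a legal holiday, so no extension applies.
The deadline is October 9, 2020; the filing on October 22, 2020 is after that date.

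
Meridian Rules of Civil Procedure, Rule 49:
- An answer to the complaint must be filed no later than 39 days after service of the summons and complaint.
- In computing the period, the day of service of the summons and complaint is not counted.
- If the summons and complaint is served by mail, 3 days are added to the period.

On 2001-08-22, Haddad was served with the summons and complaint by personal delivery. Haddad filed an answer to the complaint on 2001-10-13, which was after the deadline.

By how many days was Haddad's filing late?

39 days after 2001-08-22 is September 30, 2001.
Service was not by mail, so no mail extension applies.
The deadline is September 30, 2001; from September 30, 2001 to October 13, 2001 is 13 days.

13 days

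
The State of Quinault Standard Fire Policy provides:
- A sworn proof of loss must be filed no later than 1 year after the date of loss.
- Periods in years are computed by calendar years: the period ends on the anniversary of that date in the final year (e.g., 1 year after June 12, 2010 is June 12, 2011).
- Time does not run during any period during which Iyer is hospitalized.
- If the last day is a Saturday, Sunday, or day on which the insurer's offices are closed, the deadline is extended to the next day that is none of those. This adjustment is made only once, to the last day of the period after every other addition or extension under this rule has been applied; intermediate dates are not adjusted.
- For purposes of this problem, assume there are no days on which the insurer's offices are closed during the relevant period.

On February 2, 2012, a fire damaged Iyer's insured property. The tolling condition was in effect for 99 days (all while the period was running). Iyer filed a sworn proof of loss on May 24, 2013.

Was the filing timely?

1 year after February 2, 2012 is February 2, 2013.
Tolling adds 99 days: February 2, 2013 + 99 days = May 12, 2013.
May 12, 2013 is Sunday. The next qualifying day is May 13, 2013.
The deadline is May 13, 2013; the filing on May 24, 2013 is after that date.

No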